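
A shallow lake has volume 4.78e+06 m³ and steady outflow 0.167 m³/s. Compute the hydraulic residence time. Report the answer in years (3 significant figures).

Q = 0.167 m³/s × 3.156e+07 s/yr = 5.27e+06 m³/yr.
Hydraulic residence time τ = V/Q = 4.78e+06/5.27e+06 = 0.907 yr.

0.907 yr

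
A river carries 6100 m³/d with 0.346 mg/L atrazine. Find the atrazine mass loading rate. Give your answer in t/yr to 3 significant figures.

6100 m³/d = 0.0706 m³/s.
Mass flux = Q·C = 0.0706 m³/s × 0.346 g/m³ = 0.02443 g/s.
= 0.02443 g/s × 31.56 = 0.7709 t/yr.

0.771 t/yr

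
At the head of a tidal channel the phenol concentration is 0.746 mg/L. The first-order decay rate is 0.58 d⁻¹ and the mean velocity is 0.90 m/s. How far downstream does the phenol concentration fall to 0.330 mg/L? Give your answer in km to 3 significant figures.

109 km

From C = C₀·e^(−kt), t = ln(C₀/C)/k = ln(0.746/0.330)/0.58 = 0.8156/0.58 = 1.406 d.
Distance = v·t = 0.90 m/s × 1.215e+05 s = 1.094e+05 m = 109.4 km.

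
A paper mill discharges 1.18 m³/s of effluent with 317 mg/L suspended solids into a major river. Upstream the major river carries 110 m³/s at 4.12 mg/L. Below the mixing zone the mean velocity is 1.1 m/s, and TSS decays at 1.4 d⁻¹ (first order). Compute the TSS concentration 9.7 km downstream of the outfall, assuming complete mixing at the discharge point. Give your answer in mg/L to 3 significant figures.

6.45 mg/L

After complete mixing, C₀ = (1.18·317 + 110·4.12) / 111.2 = 7.441 mg/L.
Travel time t = 9700 m / 1.1 m/s = 8818 s = 0.1021 d.
C = 7.441·exp(−1.4·0.1021) = 7.441·0.8669 = 6.45 mg/L.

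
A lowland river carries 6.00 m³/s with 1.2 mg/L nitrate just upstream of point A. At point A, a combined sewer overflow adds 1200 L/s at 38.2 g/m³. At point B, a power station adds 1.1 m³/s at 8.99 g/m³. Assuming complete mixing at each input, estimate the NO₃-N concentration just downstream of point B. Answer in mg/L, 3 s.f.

7.58 mg/L

1200 L/s = 1.2 m³/s.
After input A: C = (6·1.2 + 1.2·38.2) / 7.2 = 7.367 mg/L.
After input B: C = (7.2·7.367 + 1.1·8.99) / 8.3 = 7.582 mg/L.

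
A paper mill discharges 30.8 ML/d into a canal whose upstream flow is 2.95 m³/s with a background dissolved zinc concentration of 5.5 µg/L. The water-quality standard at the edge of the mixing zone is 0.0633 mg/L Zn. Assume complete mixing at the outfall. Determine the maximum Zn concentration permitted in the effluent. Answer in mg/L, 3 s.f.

0.542 mg/L

30.8 ML/d = 0.3565 m³/s.
5.5 µg/L = 0.0055 mg/L.
Mass balance: 0.0633·3.306 = 0.3565·Cₑ + 2.95·0.0055.
Cₑ = (0.2093 − 0.01622) / 0.3565 = 0.5416 mg/L.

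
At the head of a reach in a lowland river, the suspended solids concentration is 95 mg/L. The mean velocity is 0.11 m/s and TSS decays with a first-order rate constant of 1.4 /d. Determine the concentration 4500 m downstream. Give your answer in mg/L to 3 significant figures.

Travel time t = 4500 m / 0.11 m/s = 4500/0.11 = 4.091e+04 s = 0.4735 d.
First-order decay: C = 95·exp(−1.4·0.4735) = 95·0.5154 = 48.96 mg/L.

49.0 mg/L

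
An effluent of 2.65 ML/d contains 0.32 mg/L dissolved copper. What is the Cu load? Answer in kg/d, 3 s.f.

0.848 kg/d

2.65 ML/d = 0.03067 m³/s.
Mass flux = Q·C = 0.03067 m³/s × 0.32 g/m³ = 0.009815 g/s.
= 0.009815 g/s × 86.4 = 0.848 kg/d.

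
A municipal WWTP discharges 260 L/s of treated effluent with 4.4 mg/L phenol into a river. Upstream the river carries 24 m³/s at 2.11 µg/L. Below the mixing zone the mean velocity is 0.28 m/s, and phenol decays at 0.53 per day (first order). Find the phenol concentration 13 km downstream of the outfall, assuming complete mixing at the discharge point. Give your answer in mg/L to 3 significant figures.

260 L/s = 0.26 m³/s.
2.11 µg/L = 0.00211 mg/L.
After complete mixing, C₀ = (0.26·4.4 + 24·0.00211) / 24.26 = 0.04924 mg/L.
Travel time t = 1.3e+04 m / 0.28 m/s = 4.643e+04 s = 0.5374 d.
C = 0.04924·exp(−0.53·0.5374) = 0.04924·0.7522 = 0.03704 mg/L.

0.0370 mg/L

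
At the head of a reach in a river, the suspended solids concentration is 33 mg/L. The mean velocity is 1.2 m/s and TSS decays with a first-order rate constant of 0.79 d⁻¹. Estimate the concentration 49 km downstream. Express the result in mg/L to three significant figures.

22.7 mg/L

Travel time t = 49 km / 1.2 m/s = 4.9e+04/1.2 = 4.083e+04 s = 0.4726 d.
First-order decay: C = 33·exp(−0.79·0.4726) = 33·0.6884 = 22.72 mg/L.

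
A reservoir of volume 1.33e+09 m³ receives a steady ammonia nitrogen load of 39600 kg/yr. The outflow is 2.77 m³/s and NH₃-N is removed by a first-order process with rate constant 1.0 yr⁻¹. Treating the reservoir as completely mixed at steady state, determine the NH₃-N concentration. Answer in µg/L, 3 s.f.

Outflow Q = 2.77 m³/s × 3.156e+07 s/yr = 8.741e+07 m³/yr.
Steady-state CSTR mass balance: W = Q·C + k·V·C, so C = W/(Q + kV).
Q + kV = 8.741e+07 + 1.0·1.33e+09 = 1.417e+09 m³/yr.
C = 39600/1.417e+09 = 2.794e-05 kg/m³ = 0.02794 mg/L = 27.94 µg/L.

27.9 µg/L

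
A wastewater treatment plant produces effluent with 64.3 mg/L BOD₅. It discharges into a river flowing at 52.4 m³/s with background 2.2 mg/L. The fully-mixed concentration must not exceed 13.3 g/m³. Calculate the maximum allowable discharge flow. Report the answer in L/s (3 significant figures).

Mass balance at complete mixing: C_std·(Q_w + Q_r) = Q_w·C_e + Q_r·C_b.
Rearranging, Q_w = Q_r·(C_std − C_b)/(C_e − C_std) = 52.4·(13.3 − 2.2) / (64.3 − 13.3) = 11.4 m³/s.
= 1.14e+04 L/s.

11400 L/s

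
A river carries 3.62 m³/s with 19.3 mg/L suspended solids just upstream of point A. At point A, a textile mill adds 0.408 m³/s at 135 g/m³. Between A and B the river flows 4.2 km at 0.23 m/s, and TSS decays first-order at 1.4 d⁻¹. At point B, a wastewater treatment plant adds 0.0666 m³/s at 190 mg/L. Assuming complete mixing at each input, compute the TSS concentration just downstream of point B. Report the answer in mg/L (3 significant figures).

After input A: C = (3.62·19.3 + 0.408·135) / 4.028 = 31.02 mg/L.
Over the 4.2 km reach to input B (t = 1.826e+04 s = 0.2114 d), decay gives C = 31.02·exp(−1.4·0.2114) = 23.07 mg/L.
After input B: C = (4.028·23.07 + 0.0666·190) / 4.095 = 25.79 mg/L.

25.8 mg/L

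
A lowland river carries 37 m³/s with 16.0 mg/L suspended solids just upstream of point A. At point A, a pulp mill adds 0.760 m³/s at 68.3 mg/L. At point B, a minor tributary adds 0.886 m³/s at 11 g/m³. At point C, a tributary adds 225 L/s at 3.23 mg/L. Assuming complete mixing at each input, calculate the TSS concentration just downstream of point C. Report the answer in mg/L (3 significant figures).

16.8 mg/L

After input A: C = (37·16 + 0.76·68.3) / 37.76 = 17.05 mg/L.
After input B: C = (37.76·17.05 + 0.886·11) / 38.65 = 16.91 mg/L.
225 L/s = 0.225 m³/s.
After input C: C = (38.65·16.91 + 0.225·3.23) / 38.87 = 16.83 mg/L.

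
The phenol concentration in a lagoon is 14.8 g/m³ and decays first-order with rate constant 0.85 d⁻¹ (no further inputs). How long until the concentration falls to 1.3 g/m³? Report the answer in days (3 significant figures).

2.86 d

t = ln(C₀/C)/k = ln(14.8/1.3)/0.85 = 2.432/0.85 = 2.861 d.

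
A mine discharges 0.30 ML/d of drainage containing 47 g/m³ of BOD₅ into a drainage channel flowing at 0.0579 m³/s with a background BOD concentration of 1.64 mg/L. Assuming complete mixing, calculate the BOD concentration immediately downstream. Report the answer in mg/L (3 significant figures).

0.30 ML/d = 0.003472 m³/s.
By mass balance at complete mixing, C = (0.003472·47 + 0.0579·1.64) / (0.003472 + 0.0579) = 0.2582/0.06137 = 4.206 mg/L.

4.21 mg/L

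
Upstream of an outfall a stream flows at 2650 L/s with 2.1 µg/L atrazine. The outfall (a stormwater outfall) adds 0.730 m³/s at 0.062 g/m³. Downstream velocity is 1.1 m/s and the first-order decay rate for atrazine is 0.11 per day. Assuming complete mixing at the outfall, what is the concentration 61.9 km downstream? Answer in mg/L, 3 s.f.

2650 L/s = 2.65 m³/s.
2.1 µg/L = 0.0021 mg/L.
After complete mixing, C₀ = (0.73·0.062 + 2.65·0.0021) / 3.38 = 0.01504 mg/L.
Travel time t = 6.19e+04 m / 1.1 m/s = 5.627e+04 s = 0.6513 d.
C = 0.01504·exp(−0.11·0.6513) = 0.01504·0.9309 = 0.014 mg/L.

0.0140 mg/L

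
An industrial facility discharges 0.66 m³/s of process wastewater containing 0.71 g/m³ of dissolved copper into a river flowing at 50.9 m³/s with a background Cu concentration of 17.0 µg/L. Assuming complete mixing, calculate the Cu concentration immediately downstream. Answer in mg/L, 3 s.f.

17.0 µg/L = 0.017 mg/L.
Flow-weighted mixing gives C = (0.66·0.71 + 50.9·0.017) / (0.66 + 50.9) = 1.334/51.56 = 0.02587 mg/L.

0.0259 mg/L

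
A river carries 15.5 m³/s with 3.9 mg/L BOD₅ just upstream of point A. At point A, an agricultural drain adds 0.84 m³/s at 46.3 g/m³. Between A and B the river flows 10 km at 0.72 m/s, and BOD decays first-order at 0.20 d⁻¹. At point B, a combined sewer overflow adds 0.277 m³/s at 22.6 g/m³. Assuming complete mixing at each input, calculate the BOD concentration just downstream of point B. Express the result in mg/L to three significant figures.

6.17 mg/L

After input A: C = (15.5·3.9 + 0.84·46.3) / 16.34 = 6.08 mg/L.
Over the 10 km reach to input B (t = 1.389e+04 s = 0.1608 d), decay gives C = 6.08·exp(−0.20·0.1608) = 5.887 mg/L.
After input B: C = (16.34·5.887 + 0.277·22.6) / 16.62 = 6.166 mg/L.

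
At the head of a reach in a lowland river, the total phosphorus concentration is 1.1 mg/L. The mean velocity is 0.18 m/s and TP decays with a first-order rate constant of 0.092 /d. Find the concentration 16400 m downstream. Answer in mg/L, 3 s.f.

0.998 mg/L

Travel time t = 16400 m / 0.18 m/s = 1.64e+04/0.18 = 9.111e+04 s = 1.055 d.
First-order decay: C = 1.1·exp(−0.092·1.055) = 1.1·0.9075 = 0.9983 mg/L.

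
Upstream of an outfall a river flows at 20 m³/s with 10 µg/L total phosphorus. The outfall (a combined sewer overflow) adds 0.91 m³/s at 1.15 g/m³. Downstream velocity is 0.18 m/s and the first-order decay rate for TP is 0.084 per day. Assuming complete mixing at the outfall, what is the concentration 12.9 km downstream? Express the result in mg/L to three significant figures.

10 µg/L = 0.01 mg/L.
After complete mixing, C₀ = (0.91·1.15 + 20·0.01) / 20.91 = 0.05961 mg/L.
Travel time t = 1.29e+04 m / 0.18 m/s = 7.167e+04 s = 0.8295 d.
C = 0.05961·exp(−0.084·0.8295) = 0.05961·0.9327 = 0.0556 mg/L.

0.0556 mg/L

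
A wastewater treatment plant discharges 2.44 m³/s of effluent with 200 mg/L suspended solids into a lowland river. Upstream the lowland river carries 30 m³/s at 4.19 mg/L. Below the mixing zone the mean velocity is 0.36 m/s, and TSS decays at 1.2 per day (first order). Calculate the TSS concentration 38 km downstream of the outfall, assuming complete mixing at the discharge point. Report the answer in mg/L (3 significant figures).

4.37 mg/L

After complete mixing, C₀ = (2.44·200 + 30·4.19) / 32.44 = 18.92 mg/L.
Travel time t = 3.8e+04 m / 0.36 m/s = 1.056e+05 s = 1.222 d.
C = 18.92·exp(−1.2·1.222) = 18.92·0.2308 = 4.367 mg/L.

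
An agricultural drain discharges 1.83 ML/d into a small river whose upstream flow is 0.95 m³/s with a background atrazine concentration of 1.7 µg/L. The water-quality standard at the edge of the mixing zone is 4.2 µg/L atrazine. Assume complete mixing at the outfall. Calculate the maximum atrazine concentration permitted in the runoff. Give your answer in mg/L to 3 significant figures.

1.83 ML/d = 0.02118 m³/s.
1.7 µg/L = 0.0017 mg/L.
4.2 µg/L = 0.0042 mg/L.
Mass balance: 0.0042·0.9712 = 0.02118·Cₑ + 0.95·0.0017.
Cₑ = (0.004079 − 0.001615) / 0.02118 = 0.1163 mg/L.

0.116 mg/L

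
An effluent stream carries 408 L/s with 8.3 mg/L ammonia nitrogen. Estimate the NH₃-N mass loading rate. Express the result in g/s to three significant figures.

3.39 g/s

408 L/s = 0.408 m³/s.
Mass flux = Q·C = 0.408 m³/s × 8.3 g/m³ = 3.386 g/s.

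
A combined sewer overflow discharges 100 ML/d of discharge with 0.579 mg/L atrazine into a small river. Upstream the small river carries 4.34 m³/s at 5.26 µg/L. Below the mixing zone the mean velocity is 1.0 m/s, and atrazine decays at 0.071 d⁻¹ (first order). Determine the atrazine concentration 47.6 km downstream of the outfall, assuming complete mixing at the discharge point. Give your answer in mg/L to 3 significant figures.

0.121 mg/L

100 ML/d = 1.157 m³/s.
5.26 µg/L = 0.00526 mg/L.
After complete mixing, C₀ = (1.157·0.579 + 4.34·0.00526) / 5.497 = 0.1261 mg/L.
Travel time t = 4.76e+04 m / 1.0 m/s = 4.76e+04 s = 0.5509 d.
C = 0.1261·exp(−0.071·0.5509) = 0.1261·0.9616 = 0.1212 mg/L.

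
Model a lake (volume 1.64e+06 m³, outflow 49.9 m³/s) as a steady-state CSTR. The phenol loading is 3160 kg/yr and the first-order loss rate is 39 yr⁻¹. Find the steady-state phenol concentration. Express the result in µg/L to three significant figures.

1.93 µg/L

Outflow Q = 49.9 m³/s × 3.156e+07 s/yr = 1.575e+09 m³/yr.
Steady-state CSTR mass balance: W = Q·C + k·V·C, so C = W/(Q + kV).
Q + kV = 1.575e+09 + 39·1.64e+06 = 1.639e+09 m³/yr.
C = 3160/1.639e+09 = 1.928e-06 kg/m³ = 0.001928 mg/L = 1.928 µg/L.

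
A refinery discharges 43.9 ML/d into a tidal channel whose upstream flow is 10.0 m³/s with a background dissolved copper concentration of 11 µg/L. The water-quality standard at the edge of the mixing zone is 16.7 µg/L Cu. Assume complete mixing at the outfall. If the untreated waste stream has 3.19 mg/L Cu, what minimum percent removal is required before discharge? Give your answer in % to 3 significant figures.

96.0 %

43.9 ML/d = 0.5081 m³/s.
11 µg/L = 0.011 mg/L.
16.7 µg/L = 0.0167 mg/L.
Mass balance: 0.0167·10.51 = 0.5081·Cₑ + 10·0.011.
Cₑ = (0.1755 − 0.11) / 0.5081 = 0.1289 mg/L.
Required removal = 1 − 0.1289/3.19 = 95.96 %.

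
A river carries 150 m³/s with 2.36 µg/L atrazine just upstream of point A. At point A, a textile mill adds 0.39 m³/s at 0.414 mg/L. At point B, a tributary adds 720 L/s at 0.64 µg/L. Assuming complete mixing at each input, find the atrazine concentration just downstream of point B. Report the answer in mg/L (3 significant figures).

0.00341 mg/L

2.36 µg/L = 0.00236 mg/L.
After input A: C = (150·0.00236 + 0.39·0.414) / 150.4 = 0.003427 mg/L.
720 L/s = 0.72 m³/s.
0.64 µg/L = 0.00064 mg/L.
After input B: C = (150.4·0.003427 + 0.72·0.00064) / 151.1 = 0.003414 mg/L.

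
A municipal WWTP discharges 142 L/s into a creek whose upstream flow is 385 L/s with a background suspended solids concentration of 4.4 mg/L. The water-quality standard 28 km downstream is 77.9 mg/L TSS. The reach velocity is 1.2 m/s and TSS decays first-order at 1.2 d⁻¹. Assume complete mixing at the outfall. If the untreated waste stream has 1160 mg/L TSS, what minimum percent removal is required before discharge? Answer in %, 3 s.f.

142 L/s = 0.142 m³/s.
385 L/s = 0.385 m³/s.
Travel time to the compliance point: t = 2.8e+04/1.2 = 2.333e+04 s = 0.2701 d; decay factor exp(−1.2·0.2701) = 0.7232.
So the concentration just after mixing may be at most 77.9/0.7232 = 107.7 mg/L.
Mass balance: 107.7·0.527 = 0.142·Cₑ + 0.385·4.4.
Cₑ = (56.77 − 1.694) / 0.142 = 387.8 mg/L.
Required removal = 1 − 387.8/1160 = 66.57 %.

66.6 %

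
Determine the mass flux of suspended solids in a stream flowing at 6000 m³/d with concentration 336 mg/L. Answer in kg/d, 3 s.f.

2020 kg/d

6000 m³/d = 0.06944 m³/s.
Mass flux = Q·C = 0.06944 m³/s × 336 g/m³ = 23.33 g/s.
= 23.33 g/s × 86.4 = 2016 kg/d.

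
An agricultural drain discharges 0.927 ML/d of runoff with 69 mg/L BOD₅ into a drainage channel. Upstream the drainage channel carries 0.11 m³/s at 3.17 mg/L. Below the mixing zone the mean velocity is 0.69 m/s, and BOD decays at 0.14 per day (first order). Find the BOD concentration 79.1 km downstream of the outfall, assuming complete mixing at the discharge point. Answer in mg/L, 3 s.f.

0.927 ML/d = 0.01073 m³/s.
After complete mixing, C₀ = (0.01073·69 + 0.11·3.17) / 0.1207 = 9.02 mg/L.
Travel time t = 7.91e+04 m / 0.69 m/s = 1.146e+05 s = 1.327 d.
C = 9.02·exp(−0.14·1.327) = 9.02·0.8305 = 7.491 mg/L.

7.49 mg/L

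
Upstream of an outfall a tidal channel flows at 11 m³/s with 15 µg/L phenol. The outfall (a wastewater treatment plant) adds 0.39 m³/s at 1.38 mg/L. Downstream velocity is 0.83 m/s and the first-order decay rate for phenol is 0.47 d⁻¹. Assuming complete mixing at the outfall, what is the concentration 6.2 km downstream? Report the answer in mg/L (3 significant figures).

15 µg/L = 0.015 mg/L.
After complete mixing, C₀ = (0.39·1.38 + 11·0.015) / 11.39 = 0.06174 mg/L.
Travel time t = 6200 m / 0.83 m/s = 7470 s = 0.08646 d.
C = 0.06174·exp(−0.47·0.08646) = 0.06174·0.9602 = 0.05928 mg/L.

0.0593 mg/L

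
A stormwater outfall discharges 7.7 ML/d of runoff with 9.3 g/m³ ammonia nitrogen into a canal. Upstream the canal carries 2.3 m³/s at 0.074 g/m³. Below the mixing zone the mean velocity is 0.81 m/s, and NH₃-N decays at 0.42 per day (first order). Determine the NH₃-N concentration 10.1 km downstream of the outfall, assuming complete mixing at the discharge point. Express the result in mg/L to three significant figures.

7.7 ML/d = 0.08912 m³/s.
After complete mixing, C₀ = (0.08912·9.3 + 2.3·0.074) / 2.389 = 0.4182 mg/L.
Travel time t = 1.01e+04 m / 0.81 m/s = 1.247e+04 s = 0.1443 d.
C = 0.4182·exp(−0.42·0.1443) = 0.4182·0.9412 = 0.3936 mg/L.

0.394 mg/L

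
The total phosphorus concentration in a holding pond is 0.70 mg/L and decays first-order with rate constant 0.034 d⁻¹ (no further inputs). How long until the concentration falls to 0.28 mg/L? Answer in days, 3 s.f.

t = ln(C₀/C)/k = ln(0.70/0.28)/0.034 = 0.9163/0.034 = 26.95 d.

26.9 d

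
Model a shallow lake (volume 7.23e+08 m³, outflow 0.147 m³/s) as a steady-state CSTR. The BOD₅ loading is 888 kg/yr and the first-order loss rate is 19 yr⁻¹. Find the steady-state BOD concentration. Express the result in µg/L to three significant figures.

Outflow Q = 0.147 m³/s × 3.156e+07 s/yr = 4.639e+06 m³/yr.
Steady-state CSTR mass balance: W = Q·C + k·V·C, so C = W/(Q + kV).
Q + kV = 4.639e+06 + 19·7.23e+08 = 1.374e+10 m³/yr.
C = 888/1.374e+10 = 6.462e-08 kg/m³ = 6.462e-05 mg/L = 0.06462 µg/L.

0.0646 µg/L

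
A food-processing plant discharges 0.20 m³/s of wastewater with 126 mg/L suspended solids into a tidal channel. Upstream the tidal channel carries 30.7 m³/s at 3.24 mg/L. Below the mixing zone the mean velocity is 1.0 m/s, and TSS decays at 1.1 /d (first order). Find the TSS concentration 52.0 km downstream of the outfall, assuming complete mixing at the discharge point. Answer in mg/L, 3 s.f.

After complete mixing, C₀ = (0.2·126 + 30.7·3.24) / 30.9 = 4.035 mg/L.
Travel time t = 5.2e+04 m / 1.0 m/s = 5.2e+04 s = 0.6019 d.
C = 4.035·exp(−1.1·0.6019) = 4.035·0.5158 = 2.081 mg/L.

2.08 mg/L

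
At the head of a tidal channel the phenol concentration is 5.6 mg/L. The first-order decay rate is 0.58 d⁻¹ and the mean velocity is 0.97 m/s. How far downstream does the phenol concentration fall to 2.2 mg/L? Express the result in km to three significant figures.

135 km

From C = C₀·e^(−kt), t = ln(C₀/C)/k = ln(5.6/2.2)/0.58 = 0.9343/0.58 = 1.611 d.
Distance = v·t = 0.97 m/s × 1.392e+05 s = 1.35e+05 m = 135 km.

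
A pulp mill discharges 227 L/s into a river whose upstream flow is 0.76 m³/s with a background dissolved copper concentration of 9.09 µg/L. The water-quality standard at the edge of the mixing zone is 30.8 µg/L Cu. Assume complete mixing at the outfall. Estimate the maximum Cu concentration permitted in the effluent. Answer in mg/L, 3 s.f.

0.103 mg/L

227 L/s = 0.227 m³/s.
9.09 µg/L = 0.00909 mg/L.
30.8 µg/L = 0.0308 mg/L.
Mass balance: 0.0308·0.987 = 0.227·Cₑ + 0.76·0.00909.
Cₑ = (0.0304 − 0.006908) / 0.227 = 0.1035 mg/L.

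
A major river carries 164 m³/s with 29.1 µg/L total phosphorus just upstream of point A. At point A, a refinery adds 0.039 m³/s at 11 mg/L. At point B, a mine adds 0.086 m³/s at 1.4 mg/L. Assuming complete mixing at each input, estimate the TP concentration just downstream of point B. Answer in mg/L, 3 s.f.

0.0324 mg/L

29.1 µg/L = 0.0291 mg/L.
After input A: C = (164·0.0291 + 0.039·11) / 164 = 0.03171 mg/L.
After input B: C = (164·0.03171 + 0.086·1.4) / 164.1 = 0.03243 mg/L.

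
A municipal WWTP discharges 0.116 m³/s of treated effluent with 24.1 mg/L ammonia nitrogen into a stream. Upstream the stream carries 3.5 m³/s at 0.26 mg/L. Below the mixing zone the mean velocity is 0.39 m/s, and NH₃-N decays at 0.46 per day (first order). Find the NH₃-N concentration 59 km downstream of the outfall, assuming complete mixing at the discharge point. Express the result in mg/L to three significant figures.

0.458 mg/L

After complete mixing, C₀ = (0.116·24.1 + 3.5·0.26) / 3.616 = 1.025 mg/L.
Travel time t = 5.9e+04 m / 0.39 m/s = 1.513e+05 s = 1.751 d.
C = 1.025·exp(−0.46·1.751) = 1.025·0.4469 = 0.458 mg/L.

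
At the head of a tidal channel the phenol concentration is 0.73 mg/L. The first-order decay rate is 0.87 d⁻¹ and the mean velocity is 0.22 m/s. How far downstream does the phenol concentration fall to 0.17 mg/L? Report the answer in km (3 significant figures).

31.8 km

From C = C₀·e^(−kt), t = ln(C₀/C)/k = ln(0.73/0.17)/0.87 = 1.457/0.87 = 1.675 d.
Distance = v·t = 0.22 m/s × 1.447e+05 s = 3.184e+04 m = 31.84 km.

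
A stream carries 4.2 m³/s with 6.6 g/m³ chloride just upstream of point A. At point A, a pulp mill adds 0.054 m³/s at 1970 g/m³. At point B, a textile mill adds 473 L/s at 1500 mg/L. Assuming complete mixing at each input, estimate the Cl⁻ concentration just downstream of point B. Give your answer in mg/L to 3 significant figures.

178 mg/L

After input A: C = (4.2·6.6 + 0.054·1970) / 4.254 = 31.52 mg/L.
473 L/s = 0.473 m³/s.
After input B: C = (4.254·31.52 + 0.473·1500) / 4.727 = 178.5 mg/L.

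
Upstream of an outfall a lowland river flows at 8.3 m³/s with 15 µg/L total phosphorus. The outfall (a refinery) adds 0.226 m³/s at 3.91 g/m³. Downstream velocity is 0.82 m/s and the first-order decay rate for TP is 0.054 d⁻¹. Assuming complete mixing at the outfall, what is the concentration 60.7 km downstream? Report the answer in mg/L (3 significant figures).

15 µg/L = 0.015 mg/L.
After complete mixing, C₀ = (0.226·3.91 + 8.3·0.015) / 8.526 = 0.1182 mg/L.
Travel time t = 6.07e+04 m / 0.82 m/s = 7.402e+04 s = 0.8568 d.
C = 0.1182·exp(−0.054·0.8568) = 0.1182·0.9548 = 0.1129 mg/L.

0.113 mg/L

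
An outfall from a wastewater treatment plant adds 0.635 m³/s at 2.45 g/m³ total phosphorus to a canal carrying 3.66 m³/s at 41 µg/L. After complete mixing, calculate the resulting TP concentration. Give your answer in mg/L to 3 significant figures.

41 µg/L = 0.041 mg/L.
Conservation of mass across the mixing zone: C = (0.635·2.45 + 3.66·0.041) / (0.635 + 3.66) = 1.706/4.295 = 0.3972 mg/L.

0.397 mg/L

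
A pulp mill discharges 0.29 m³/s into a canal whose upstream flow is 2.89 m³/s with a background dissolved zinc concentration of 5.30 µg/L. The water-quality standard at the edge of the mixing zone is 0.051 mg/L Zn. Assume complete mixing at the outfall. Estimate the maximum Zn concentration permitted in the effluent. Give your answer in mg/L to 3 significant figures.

5.30 µg/L = 0.0053 mg/L.
Mass balance: 0.051·3.18 = 0.29·Cₑ + 2.89·0.0053.
Cₑ = (0.1622 − 0.01532) / 0.29 = 0.5064 mg/L.

0.506 mg/L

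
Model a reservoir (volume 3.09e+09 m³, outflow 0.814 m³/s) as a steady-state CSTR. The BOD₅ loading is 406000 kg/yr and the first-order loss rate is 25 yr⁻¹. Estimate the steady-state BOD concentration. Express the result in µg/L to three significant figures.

Outflow Q = 0.814 m³/s × 3.156e+07 s/yr = 2.569e+07 m³/yr.
Steady-state CSTR mass balance: W = Q·C + k·V·C, so C = W/(Q + kV).
Q + kV = 2.569e+07 + 25·3.09e+09 = 7.728e+10 m³/yr.
C = 406000/7.728e+10 = 5.254e-06 kg/m³ = 0.005254 mg/L = 5.254 µg/L.

5.25 µg/L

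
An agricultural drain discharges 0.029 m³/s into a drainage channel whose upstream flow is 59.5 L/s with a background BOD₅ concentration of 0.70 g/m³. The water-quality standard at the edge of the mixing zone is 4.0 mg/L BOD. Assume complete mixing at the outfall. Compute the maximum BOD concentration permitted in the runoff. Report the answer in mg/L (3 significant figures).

10.8 mg/L

59.5 L/s = 0.0595 m³/s.
Mass balance: 4·0.0885 = 0.029·Cₑ + 0.0595·0.7.
Cₑ = (0.354 − 0.04165) / 0.029 = 10.77 mg/L.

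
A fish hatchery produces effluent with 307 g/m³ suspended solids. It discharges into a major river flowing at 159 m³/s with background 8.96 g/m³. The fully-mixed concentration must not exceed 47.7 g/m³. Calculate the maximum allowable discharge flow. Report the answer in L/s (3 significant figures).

23800 L/s

Mass balance at complete mixing: C_std·(Q_w + Q_r) = Q_w·C_e + Q_r·C_b.
Rearranging, Q_w = Q_r·(C_std − C_b)/(C_e − C_std) = 159·(47.7 − 8.96) / (307 − 47.7) = 23.75 m³/s.
= 2.375e+04 L/s.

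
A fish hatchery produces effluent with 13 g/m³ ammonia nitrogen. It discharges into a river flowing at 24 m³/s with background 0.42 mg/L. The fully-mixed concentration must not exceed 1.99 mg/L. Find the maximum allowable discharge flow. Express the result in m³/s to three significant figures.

3.42 m³/s

Mass balance at complete mixing: C_std·(Q_w + Q_r) = Q_w·C_e + Q_r·C_b.
Rearranging, Q_w = Q_r·(C_std − C_b)/(C_e − C_std) = 24·(1.99 − 0.42) / (13 − 1.99) = 3.422 m³/s.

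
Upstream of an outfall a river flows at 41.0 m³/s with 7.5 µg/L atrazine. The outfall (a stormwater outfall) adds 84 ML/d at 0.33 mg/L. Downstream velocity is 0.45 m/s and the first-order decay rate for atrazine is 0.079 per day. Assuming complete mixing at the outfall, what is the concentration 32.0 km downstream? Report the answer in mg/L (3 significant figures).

84 ML/d = 0.9722 m³/s.
7.5 µg/L = 0.0075 mg/L.
After complete mixing, C₀ = (0.9722·0.33 + 41·0.0075) / 41.97 = 0.01497 mg/L.
Travel time t = 3.2e+04 m / 0.45 m/s = 7.111e+04 s = 0.823 d.
C = 0.01497·exp(−0.079·0.823) = 0.01497·0.937 = 0.01403 mg/L.

0.0140 mg/L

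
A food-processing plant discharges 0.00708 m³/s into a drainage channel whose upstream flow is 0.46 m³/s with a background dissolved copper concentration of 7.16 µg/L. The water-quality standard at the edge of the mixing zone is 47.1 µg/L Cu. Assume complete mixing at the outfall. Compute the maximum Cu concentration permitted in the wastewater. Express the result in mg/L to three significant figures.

7.16 µg/L = 0.00716 mg/L.
47.1 µg/L = 0.0471 mg/L.
Mass balance: 0.0471·0.4671 = 0.00708·Cₑ + 0.46·0.00716.
Cₑ = (0.022 − 0.003294) / 0.00708 = 2.642 mg/L.

2.64 mg/L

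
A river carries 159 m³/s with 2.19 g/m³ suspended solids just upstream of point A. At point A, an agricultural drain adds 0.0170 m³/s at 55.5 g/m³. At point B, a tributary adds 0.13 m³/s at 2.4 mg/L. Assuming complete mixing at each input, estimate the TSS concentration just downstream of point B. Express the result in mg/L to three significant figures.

After input A: C = (159·2.19 + 0.017·55.5) / 159 = 2.196 mg/L.
After input B: C = (159·2.196 + 0.13·2.4) / 159.1 = 2.196 mg/L.

2.20 mg/L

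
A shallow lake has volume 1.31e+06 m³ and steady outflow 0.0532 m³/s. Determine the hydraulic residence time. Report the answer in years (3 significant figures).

Q = 0.0532 m³/s × 3.156e+07 s/yr = 1.679e+06 m³/yr.
Hydraulic residence time τ = V/Q = 1.31e+06/1.679e+06 = 0.7803 yr.

0.780 yr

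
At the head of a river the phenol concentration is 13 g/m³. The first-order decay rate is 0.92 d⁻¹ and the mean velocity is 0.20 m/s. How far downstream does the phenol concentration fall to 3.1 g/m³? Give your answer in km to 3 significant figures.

From C = C₀·e^(−kt), t = ln(C₀/C)/k = ln(13/3.1)/0.92 = 1.434/0.92 = 1.558 d.
Distance = v·t = 0.20 m/s × 1.346e+05 s = 2.693e+04 m = 26.93 km.

26.9 km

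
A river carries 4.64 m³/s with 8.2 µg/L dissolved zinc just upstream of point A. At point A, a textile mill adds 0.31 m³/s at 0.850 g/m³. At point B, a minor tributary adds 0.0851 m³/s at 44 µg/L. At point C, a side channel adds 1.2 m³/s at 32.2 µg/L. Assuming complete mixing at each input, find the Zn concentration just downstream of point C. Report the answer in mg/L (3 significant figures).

0.0552 mg/L

8.2 µg/L = 0.0082 mg/L.
After input A: C = (4.64·0.0082 + 0.31·0.85) / 4.95 = 0.06092 mg/L.
44 µg/L = 0.044 mg/L.
After input B: C = (4.95·0.06092 + 0.0851·0.044) / 5.035 = 0.06063 mg/L.
32.2 µg/L = 0.0322 mg/L.
After input C: C = (5.035·0.06063 + 1.2·0.0322) / 6.235 = 0.05516 mg/L.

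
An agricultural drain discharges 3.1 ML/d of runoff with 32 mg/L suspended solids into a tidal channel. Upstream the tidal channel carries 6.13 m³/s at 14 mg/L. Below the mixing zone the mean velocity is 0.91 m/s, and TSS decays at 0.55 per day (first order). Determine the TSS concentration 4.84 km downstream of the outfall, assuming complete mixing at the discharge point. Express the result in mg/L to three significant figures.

3.1 ML/d = 0.03588 m³/s.
After complete mixing, C₀ = (0.03588·32 + 6.13·14) / 6.166 = 14.1 mg/L.
Travel time t = 4840 m / 0.91 m/s = 5319 s = 0.06156 d.
C = 14.1·exp(−0.55·0.06156) = 14.1·0.9667 = 13.64 mg/L.

13.6 mg/L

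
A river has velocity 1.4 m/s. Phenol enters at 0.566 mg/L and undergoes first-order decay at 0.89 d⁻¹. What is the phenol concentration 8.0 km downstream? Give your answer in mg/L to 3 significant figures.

Travel time t = 8.0 km / 1.4 m/s = 8000/1.4 = 5714 s = 0.06614 d.
First-order decay: C = 0.566·exp(−0.89·0.06614) = 0.566·0.9428 = 0.5336 mg/L.

0.534 mg/L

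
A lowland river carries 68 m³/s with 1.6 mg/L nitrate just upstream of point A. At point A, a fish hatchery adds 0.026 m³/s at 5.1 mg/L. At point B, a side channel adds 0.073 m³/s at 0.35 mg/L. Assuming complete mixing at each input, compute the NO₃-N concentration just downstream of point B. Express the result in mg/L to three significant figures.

1.60 mg/L

After input A: C = (68·1.6 + 0.026·5.1) / 68.03 = 1.601 mg/L.
After input B: C = (68.03·1.601 + 0.073·0.35) / 68.1 = 1.6 mg/L.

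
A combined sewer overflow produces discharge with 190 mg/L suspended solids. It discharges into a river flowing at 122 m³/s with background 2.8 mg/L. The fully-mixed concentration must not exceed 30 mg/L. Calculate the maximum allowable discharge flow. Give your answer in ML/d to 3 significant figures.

Mass balance at complete mixing: C_std·(Q_w + Q_r) = Q_w·C_e + Q_r·C_b.
Rearranging, Q_w = Q_r·(C_std − C_b)/(C_e − C_std) = 122·(30 − 2.8) / (190 − 30) = 20.74 m³/s.
= 1792 ML/d.

1790 ML/d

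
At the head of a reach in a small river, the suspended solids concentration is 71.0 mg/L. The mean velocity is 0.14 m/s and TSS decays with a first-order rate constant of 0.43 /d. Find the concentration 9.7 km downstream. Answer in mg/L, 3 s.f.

50.3 mg/L

Travel time t = 9.7 km / 0.14 m/s = 9700/0.14 = 6.929e+04 s = 0.8019 d.
First-order decay: C = 71.0·exp(−0.43·0.8019) = 71.0·0.7083 = 50.29 mg/L.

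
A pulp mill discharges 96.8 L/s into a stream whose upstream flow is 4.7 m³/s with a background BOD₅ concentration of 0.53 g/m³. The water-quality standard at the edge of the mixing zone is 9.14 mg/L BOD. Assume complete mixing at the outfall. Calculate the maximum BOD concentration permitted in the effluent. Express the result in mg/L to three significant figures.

96.8 L/s = 0.0968 m³/s.
Mass balance: 9.14·4.797 = 0.0968·Cₑ + 4.7·0.53.
Cₑ = (43.84 − 2.491) / 0.0968 = 427.2 mg/L.

427 mg/L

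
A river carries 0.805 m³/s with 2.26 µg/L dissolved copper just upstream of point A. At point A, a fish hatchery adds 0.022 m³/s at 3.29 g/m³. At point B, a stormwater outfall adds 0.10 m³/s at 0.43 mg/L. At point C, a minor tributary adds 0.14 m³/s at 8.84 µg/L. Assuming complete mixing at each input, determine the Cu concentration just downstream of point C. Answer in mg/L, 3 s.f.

0.111 mg/L

2.26 µg/L = 0.00226 mg/L.
After input A: C = (0.805·0.00226 + 0.022·3.29) / 0.827 = 0.08972 mg/L.
After input B: C = (0.827·0.08972 + 0.1·0.43) / 0.927 = 0.1264 mg/L.
8.84 µg/L = 0.00884 mg/L.
After input C: C = (0.927·0.1264 + 0.14·0.00884) / 1.067 = 0.111 mg/L.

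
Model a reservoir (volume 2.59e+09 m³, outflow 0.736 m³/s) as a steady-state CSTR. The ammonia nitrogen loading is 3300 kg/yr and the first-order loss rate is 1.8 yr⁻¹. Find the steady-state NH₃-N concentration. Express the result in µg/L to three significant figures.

0.704 µg/L

Outflow Q = 0.736 m³/s × 3.156e+07 s/yr = 2.323e+07 m³/yr.
Steady-state CSTR mass balance: W = Q·C + k·V·C, so C = W/(Q + kV).
Q + kV = 2.323e+07 + 1.8·2.59e+09 = 4.685e+09 m³/yr.
C = 3300/4.685e+09 = 7.043e-07 kg/m³ = 0.0007043 mg/L = 0.7043 µg/L.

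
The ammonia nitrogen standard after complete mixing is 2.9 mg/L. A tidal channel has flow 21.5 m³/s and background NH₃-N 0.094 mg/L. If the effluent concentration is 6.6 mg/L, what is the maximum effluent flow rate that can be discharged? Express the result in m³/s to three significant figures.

Mass balance at complete mixing: C_std·(Q_w + Q_r) = Q_w·C_e + Q_r·C_b.
Rearranging, Q_w = Q_r·(C_std − C_b)/(C_e − C_std) = 21.5·(2.9 − 0.094) / (6.6 − 2.9) = 16.31 m³/s.

16.3 m³/s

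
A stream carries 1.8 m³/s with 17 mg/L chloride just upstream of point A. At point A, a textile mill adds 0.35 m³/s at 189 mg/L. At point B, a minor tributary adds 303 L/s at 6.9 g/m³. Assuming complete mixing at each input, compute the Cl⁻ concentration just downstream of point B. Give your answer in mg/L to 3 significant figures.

After input A: C = (1.8·17 + 0.35·189) / 2.15 = 45 mg/L.
303 L/s = 0.303 m³/s.
After input B: C = (2.15·45 + 0.303·6.9) / 2.453 = 40.29 mg/L.

40.3 mg/L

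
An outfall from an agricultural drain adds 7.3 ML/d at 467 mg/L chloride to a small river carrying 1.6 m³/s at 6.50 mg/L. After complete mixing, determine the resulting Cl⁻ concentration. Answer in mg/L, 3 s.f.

29.6 mg/L

7.3 ML/d = 0.08449 m³/s.
By mass balance at complete mixing, C = (0.08449·467 + 1.6·6.5) / (0.08449 + 1.6) = 49.86/1.684 = 29.6 mg/L.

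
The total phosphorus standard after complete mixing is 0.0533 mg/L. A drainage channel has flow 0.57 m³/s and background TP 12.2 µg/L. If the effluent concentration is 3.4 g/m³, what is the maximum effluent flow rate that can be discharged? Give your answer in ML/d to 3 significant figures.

0.605 ML/d

12.2 µg/L = 0.0122 mg/L.
Mass balance at complete mixing: C_std·(Q_w + Q_r) = Q_w·C_e + Q_r·C_b.
Rearranging, Q_w = Q_r·(C_std − C_b)/(C_e − C_std) = 0.57·(0.0533 − 0.0122) / (3.4 − 0.0533) = 0.007 m³/s.
= 0.6048 ML/d.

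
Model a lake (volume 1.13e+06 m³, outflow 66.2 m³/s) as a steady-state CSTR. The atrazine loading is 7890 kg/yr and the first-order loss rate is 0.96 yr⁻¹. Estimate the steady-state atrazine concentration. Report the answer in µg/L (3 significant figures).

3.77 µg/L

Outflow Q = 66.2 m³/s × 3.156e+07 s/yr = 2.089e+09 m³/yr.
Steady-state CSTR mass balance: W = Q·C + k·V·C, so C = W/(Q + kV).
Q + kV = 2.089e+09 + 0.96·1.13e+06 = 2.09e+09 m³/yr.
C = 7890/2.09e+09 = 3.775e-06 kg/m³ = 0.003775 mg/L = 3.775 µg/L.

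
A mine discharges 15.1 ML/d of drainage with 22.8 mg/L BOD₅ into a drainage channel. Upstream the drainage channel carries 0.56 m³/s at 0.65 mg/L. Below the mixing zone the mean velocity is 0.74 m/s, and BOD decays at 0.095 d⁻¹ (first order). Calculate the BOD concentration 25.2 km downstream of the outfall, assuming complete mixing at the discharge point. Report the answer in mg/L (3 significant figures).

5.70 mg/L

15.1 ML/d = 0.1748 m³/s.
After complete mixing, C₀ = (0.1748·22.8 + 0.56·0.65) / 0.7348 = 5.918 mg/L.
Travel time t = 2.52e+04 m / 0.74 m/s = 3.405e+04 s = 0.3941 d.
C = 5.918·exp(−0.095·0.3941) = 5.918·0.9632 = 5.701 mg/L.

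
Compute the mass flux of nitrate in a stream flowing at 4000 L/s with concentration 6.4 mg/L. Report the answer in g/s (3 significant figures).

25.6 g/s

4000 L/s = 4 m³/s.
Mass flux = Q·C = 4 m³/s × 6.4 g/m³ = 25.6 g/s.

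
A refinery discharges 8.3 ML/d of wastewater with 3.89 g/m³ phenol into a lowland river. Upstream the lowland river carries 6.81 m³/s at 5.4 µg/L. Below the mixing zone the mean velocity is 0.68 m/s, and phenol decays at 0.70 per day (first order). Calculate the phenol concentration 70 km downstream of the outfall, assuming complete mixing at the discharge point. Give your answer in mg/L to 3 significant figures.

8.3 ML/d = 0.09606 m³/s.
5.4 µg/L = 0.0054 mg/L.
After complete mixing, C₀ = (0.09606·3.89 + 6.81·0.0054) / 6.906 = 0.05944 mg/L.
Travel time t = 7e+04 m / 0.68 m/s = 1.029e+05 s = 1.191 d.
C = 0.05944·exp(−0.70·1.191) = 0.05944·0.4343 = 0.02581 mg/L.

0.0258 mg/L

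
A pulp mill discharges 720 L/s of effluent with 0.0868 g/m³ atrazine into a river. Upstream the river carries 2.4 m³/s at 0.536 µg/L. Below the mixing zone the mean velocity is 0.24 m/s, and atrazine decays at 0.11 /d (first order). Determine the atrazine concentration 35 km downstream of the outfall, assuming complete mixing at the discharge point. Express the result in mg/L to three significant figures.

720 L/s = 0.72 m³/s.
0.536 µg/L = 0.000536 mg/L.
After complete mixing, C₀ = (0.72·0.0868 + 2.4·0.000536) / 3.12 = 0.02044 mg/L.
Travel time t = 3.5e+04 m / 0.24 m/s = 1.458e+05 s = 1.688 d.
C = 0.02044·exp(−0.11·1.688) = 0.02044·0.8305 = 0.01698 mg/L.

0.0170 mg/L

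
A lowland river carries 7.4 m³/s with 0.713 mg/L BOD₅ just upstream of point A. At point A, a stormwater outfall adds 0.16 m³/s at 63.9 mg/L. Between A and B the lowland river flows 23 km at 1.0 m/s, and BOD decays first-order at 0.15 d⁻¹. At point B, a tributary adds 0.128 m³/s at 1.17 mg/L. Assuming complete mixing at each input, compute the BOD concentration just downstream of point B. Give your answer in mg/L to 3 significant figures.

After input A: C = (7.4·0.713 + 0.16·63.9) / 7.56 = 2.05 mg/L.
Over the 23 km reach to input B (t = 2.3e+04 s = 0.2662 d), decay gives C = 2.05·exp(−0.15·0.2662) = 1.97 mg/L.
After input B: C = (7.56·1.97 + 0.128·1.17) / 7.688 = 1.957 mg/L.

1.96 mg/L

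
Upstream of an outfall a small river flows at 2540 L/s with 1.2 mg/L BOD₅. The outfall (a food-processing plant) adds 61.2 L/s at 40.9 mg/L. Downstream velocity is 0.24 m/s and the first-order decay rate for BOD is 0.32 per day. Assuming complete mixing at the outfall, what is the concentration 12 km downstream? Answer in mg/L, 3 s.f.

1.77 mg/L

61.2 L/s = 0.0612 m³/s.
2540 L/s = 2.54 m³/s.
After complete mixing, C₀ = (0.0612·40.9 + 2.54·1.2) / 2.601 = 2.134 mg/L.
Travel time t = 1.2e+04 m / 0.24 m/s = 5e+04 s = 0.5787 d.
C = 2.134·exp(−0.32·0.5787) = 2.134·0.831 = 1.773 mg/L.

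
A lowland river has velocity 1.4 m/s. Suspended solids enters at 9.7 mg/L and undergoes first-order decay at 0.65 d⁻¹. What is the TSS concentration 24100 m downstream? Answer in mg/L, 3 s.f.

Travel time t = 24100 m / 1.4 m/s = 2.41e+04/1.4 = 1.721e+04 s = 0.1992 d.
First-order decay: C = 9.7·exp(−0.65·0.1992) = 9.7·0.8785 = 8.522 mg/L.

8.52 mg/L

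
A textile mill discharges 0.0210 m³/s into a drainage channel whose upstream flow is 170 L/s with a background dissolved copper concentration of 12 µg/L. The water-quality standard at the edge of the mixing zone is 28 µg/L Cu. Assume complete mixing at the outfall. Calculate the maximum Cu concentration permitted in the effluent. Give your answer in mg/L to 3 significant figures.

170 L/s = 0.17 m³/s.
12 µg/L = 0.012 mg/L.
28 µg/L = 0.028 mg/L.
Mass balance: 0.028·0.191 = 0.021·Cₑ + 0.17·0.012.
Cₑ = (0.005348 − 0.00204) / 0.021 = 0.1575 mg/L.

0.158 mg/L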